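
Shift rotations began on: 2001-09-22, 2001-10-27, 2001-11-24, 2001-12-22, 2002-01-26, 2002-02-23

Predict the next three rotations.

2002-03-23, 2002-04-27, 2002-05-25

Gaps: 35, 28, 28, 35, 28 days — a mix of 28 and 35. Every date is a Saturday.
Each is the 4th Saturday of its month.
March 2002 — 4th Saturday is 2002-03-23.
4th Saturday of April 2002: 2002-04-27.
4th Saturday of May 2002: 2002-05-25.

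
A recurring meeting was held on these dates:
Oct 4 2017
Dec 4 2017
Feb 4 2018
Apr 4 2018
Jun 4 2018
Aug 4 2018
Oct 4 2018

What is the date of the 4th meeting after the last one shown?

The day-of-month is always 4 (61, 62, 59, 61, 61, 61 days between events).
So this recurs on the 4th of every 2 months.
Next: December 2018 → Dec 4 2018.
Next: February 2019 → Feb 4 2019.
Next: April 2019 → Apr 4 2019.
June 2019: Jun 4 2019.

Jun 4 2019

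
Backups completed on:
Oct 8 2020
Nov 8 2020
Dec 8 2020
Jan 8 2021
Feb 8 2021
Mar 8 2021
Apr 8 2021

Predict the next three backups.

The day-of-month is always 8 (31, 30, 31, 31, 28, 31 days between events).
So this recurs on the 8th of each month.
May 2021: May 8 2021.
Next: June 2021 → Jun 8 2021.
July 2021: Jul 8 2021.

May 8 2021, Jun 8 2021, Jul 8 2021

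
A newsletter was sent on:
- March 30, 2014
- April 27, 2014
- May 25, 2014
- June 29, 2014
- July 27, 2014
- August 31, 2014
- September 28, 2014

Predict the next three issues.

Every date is a Sunday; gaps 28, 28, 35, 28, 35, 28 days.
Each is the last Sunday of its month (at least one falls on the 29th or later, ruling out '4th Sunday').
Last Sunday of October 2014: October 26, 2014.
November 2014 ends with Sunday November 30, 2014.
December 2014 ends with Sunday December 28, 2014.

October 26, 2014; November 30, 2014; December 28, 2014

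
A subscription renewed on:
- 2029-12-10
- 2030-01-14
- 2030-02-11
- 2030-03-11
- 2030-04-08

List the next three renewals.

2030-05-13, 2030-06-10, 2030-07-08

All dates are Mondays, 35, 28, 28, 28 days apart.
Specifically, the 2nd Monday of each month.
2nd Monday of May 2030: 2030-05-13.
June 2030 — 2nd Monday is 2030-06-10.
July 2030 — 2nd Monday is 2030-07-08.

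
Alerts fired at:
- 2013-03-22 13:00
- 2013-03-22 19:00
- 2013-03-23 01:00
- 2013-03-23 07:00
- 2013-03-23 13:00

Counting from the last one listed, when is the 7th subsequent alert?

Spacing: 6, 6, 6, 6 h — constant 6 h.
2013-03-23 13:00 + 6 h = 2013-03-23 19:00.
2013-03-23 19:00 + 6 h = 2013-03-24 01:00.
2013-03-24 01:00 + 6 h = 2013-03-24 07:00.
2013-03-24 07:00 + 6 h = 2013-03-24 13:00.
2013-03-24 13:00 + 6 h = 2013-03-24 19:00.
2013-03-24 19:00 + 6 h = 2013-03-25 01:00.
2013-03-25 01:00 + 6 h = 2013-03-25 07:00.

2013-03-25 07:00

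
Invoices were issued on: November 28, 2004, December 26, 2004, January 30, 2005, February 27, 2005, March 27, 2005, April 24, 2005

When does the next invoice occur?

May 29, 2005

Every date is a Sunday; gaps 28, 35, 28, 28, 28 days.
Each is the last Sunday of its month (at least one falls on the 29th or later, ruling out '4th Sunday').
Last Sunday of May 2005: May 29, 2005.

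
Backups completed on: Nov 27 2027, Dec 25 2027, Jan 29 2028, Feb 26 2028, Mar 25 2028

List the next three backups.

Every date is a Saturday; gaps 28, 35, 28, 28 days.
Each is the last Saturday of its month (at least one falls on the 29th or later, ruling out '4th Saturday').
April 2028 ends with Saturday Apr 29 2028.
Last Saturday of May 2028: May 27 2028.
June 2028 ends with Saturday Jun 24 2028.

Apr 29 2028, May 27 2028, Jun 24 2028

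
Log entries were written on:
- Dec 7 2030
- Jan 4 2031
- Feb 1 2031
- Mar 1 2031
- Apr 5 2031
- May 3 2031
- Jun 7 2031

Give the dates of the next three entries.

Gaps: 28, 28, 28, 35, 28, 35 days — a mix of 28 and 35. Every date is a Saturday.
Each is the 1st Saturday of its month.
1st Saturday of July 2031: Jul 5 2031.
1st Saturday of August 2031: Aug 2 2031.
September 2031 — 1st Saturday is Sep 6 2031.

Jul 5 2031, Aug 2 2031, Sep 6 2031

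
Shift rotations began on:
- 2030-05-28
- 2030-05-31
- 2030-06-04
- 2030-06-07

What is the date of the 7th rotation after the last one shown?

2030-07-02

Every event lands on a Tuesday or Friday (gaps cycle 3, 4, 3).
So the schedule is: every Tuesday and Friday.
The following Tuesday is 2030-06-11.
The following Friday is 2030-06-14.
Next Tuesday: 2030-06-18.
The following Friday is 2030-06-21.
Next Tuesday: 2030-06-25.
The following Friday is 2030-06-28.
The following Tuesday is 2030-07-02.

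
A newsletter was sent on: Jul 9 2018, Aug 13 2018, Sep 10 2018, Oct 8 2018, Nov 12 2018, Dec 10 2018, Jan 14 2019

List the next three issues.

Feb 11 2019, Mar 11 2019, Apr 8 2019

Gaps: 35, 28, 28, 35, 28, 35 days — a mix of 28 and 35. Every date is a Monday.
Each is the 2nd Monday of its month.
2nd Monday of February 2019: Feb 11 2019.
2nd Monday of March 2019: Mar 11 2019.
April 2019 — 2nd Monday is Apr 8 2019.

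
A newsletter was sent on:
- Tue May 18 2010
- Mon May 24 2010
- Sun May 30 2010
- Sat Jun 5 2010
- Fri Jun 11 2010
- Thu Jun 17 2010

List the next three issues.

Wed Jun 23 2010, Tue Jun 29 2010, Mon Jul 5 2010

Gaps between consecutive events: 6, 6, 6, 6, 6 days — a constant 6-day interval.
Thu Jun 17 2010 + 6 days = Wed Jun 23 2010.
Wed Jun 23 2010 + 6 days = Tue Jun 29 2010.
Tue Jun 29 2010 + 6 days = Mon Jul 5 2010.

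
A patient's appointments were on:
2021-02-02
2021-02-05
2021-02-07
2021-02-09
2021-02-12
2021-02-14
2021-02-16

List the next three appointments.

2021-02-19, 2021-02-21, 2021-02-23

The gap pattern 3, 2, 2, 3, 2, 2 repeats every 3 events.
These are the Tuesdays, Fridays and Sundays of each week.
The following Friday is 2021-02-19.
Next Sunday: 2021-02-21.
Next Tuesday: 2021-02-23.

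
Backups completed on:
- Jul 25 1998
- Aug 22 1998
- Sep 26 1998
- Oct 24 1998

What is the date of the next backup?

These are Saturdays at 28- or 35-day spacing (28, 35, 28).
The pattern: 4th Saturday of the month.
4th Saturday of November 1998: Nov 28 1998.

Nov 28 1998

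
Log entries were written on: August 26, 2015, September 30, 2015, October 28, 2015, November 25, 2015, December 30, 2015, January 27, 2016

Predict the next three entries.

These are Wednesdays with 35, 28, 28, 35, 28-day gaps.
Each is the final Wednesday of its month — September 30, 2015 is past the 28th, so '4th Wednesday' doesn't fit.
February 2016 ends with Wednesday February 24, 2016.
March 2016 ends with Wednesday March 30, 2016.
April 2016 ends with Wednesday April 27, 2016.

February 24, 2016; March 30, 2016; April 27, 2016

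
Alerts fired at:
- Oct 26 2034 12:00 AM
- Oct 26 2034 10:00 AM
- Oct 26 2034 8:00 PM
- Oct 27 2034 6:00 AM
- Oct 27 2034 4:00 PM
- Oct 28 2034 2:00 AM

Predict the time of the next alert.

Oct 28 2034 12:00 PM

The interval is a steady 10 hours (10, 10, 10, 10, 10).
Oct 28 2034 2:00 AM + 10 h = Oct 28 2034 12:00 PM.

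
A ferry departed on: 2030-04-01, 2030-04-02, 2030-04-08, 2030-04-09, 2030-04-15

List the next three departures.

Gaps: 1, 6, 1, 6 days — not constant, but cyclic with period 2.
The events fall on every Monday and Tuesday.
The following Tuesday is 2030-04-16.
Next Monday: 2030-04-22.
Next Tuesday: 2030-04-23.

2030-04-16, 2030-04-22, 2030-04-23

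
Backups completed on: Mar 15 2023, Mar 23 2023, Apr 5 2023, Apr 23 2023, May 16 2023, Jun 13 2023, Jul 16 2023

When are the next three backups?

Aug 23 2023, Oct 5 2023, Nov 22 2023

The spacing grows by 5 each time: 8, 13, 18, 23, 28, 33 days.
Next gap: 38 days. Jul 16 2023 + 38 days = Aug 23 2023.
Next gap: 43 days. Aug 23 2023 + 43 days = Oct 5 2023.
Next gap: 48 days. Oct 5 2023 + 48 days = Nov 22 2023.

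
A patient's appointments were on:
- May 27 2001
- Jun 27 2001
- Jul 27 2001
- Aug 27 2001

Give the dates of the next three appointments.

Sep 27 2001, Oct 27 2001, Nov 27 2001

Each date is the 27th; the gaps (31, 30, 31) track the month lengths.
The rule is the 27th of each month.
September 2001: Sep 27 2001.
October 2001: Oct 27 2001.
Next: November 2001 → Nov 27 2001.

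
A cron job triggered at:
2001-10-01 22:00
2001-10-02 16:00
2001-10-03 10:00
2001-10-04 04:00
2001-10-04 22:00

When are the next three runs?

2001-10-05 16:00, 2001-10-06 10:00, 2001-10-07 04:00

Spacing: 18, 18, 18, 18 h — constant 18 h.
2001-10-04 22:00 + 18 h = 2001-10-05 16:00.
2001-10-05 16:00 + 18 h = 2001-10-06 10:00.
2001-10-06 10:00 + 18 h = 2001-10-07 04:00.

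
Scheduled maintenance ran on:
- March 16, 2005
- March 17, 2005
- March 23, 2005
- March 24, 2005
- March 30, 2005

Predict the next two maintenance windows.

Gaps: 1, 6, 1, 6 days — not constant, but cyclic with period 2.
The events fall on every Wednesday and Thursday.
The following Thursday is March 31, 2005.
The following Wednesday is April 6, 2005.

March 31, 2005; April 6, 2005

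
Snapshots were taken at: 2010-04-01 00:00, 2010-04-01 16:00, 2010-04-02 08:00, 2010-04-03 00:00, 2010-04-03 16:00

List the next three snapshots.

2010-04-04 08:00, 2010-04-05 00:00, 2010-04-05 16:00

Gaps: 16, 16, 16, 16 hours — each event is 16 hours after the previous one.
2010-04-03 16:00 + 16 h = 2010-04-04 08:00.
2010-04-04 08:00 + 16 h = 2010-04-05 00:00.
2010-04-05 00:00 + 16 h = 2010-04-05 16:00.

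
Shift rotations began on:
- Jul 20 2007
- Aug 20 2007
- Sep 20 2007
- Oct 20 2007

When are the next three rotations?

Gaps: 31, 31, 30 days — not constant. Every event is on the 20th of the month.
Pattern: the 20th of each month.
Next: November 2007 → Nov 20 2007.
Next: December 2007 → Dec 20 2007.
January 2008: Jan 20 2008.

Nov 20 2007, Dec 20 2007, Jan 20 2008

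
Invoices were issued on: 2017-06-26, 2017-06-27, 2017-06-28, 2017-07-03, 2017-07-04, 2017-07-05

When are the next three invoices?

Every event lands on a Monday or Tuesday or Wednesday (gaps cycle 1, 1, 5, 1, 1).
So the schedule is: every Monday, Tuesday and Wednesday.
Next Monday: 2017-07-10.
The following Tuesday is 2017-07-11.
Next Wednesday: 2017-07-12.

2017-07-10, 2017-07-11, 2017-07-12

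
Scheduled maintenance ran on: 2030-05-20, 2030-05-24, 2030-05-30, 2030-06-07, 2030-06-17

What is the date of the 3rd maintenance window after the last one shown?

Intervals are 4, 6, 8, 10 days — an arithmetic progression with common difference 2.
Next gap: 12 days. 2030-06-17 + 12 days = 2030-06-29.
Next gap: 14 days. 2030-06-29 + 14 days = 2030-07-13.
Next gap: 16 days. 2030-07-13 + 16 days = 2030-07-29.

2030-07-29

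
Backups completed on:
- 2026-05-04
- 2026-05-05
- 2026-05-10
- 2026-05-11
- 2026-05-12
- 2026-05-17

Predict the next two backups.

Gaps: 1, 5, 1, 1, 5 days — not constant, but cyclic with period 3.
The events fall on every Monday, Tuesday and Sunday.
The following Monday is 2026-05-18.
The following Tuesday is 2026-05-19.

2026-05-18, 2026-05-19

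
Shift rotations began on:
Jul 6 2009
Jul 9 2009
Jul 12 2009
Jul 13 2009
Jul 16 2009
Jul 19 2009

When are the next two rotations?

The gap pattern 3, 3, 1, 3, 3 repeats every 3 events.
These are the Mondays, Thursdays and Sundays of each week.
The following Monday is Jul 20 2009.
The following Thursday is Jul 23 2009.

Jul 20 2009, Jul 23 2009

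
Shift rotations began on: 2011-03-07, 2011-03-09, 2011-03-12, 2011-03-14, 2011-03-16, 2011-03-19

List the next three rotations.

2011-03-21, 2011-03-23, 2011-03-26

Gaps: 2, 3, 2, 2, 3 days — not constant, but cyclic with period 3.
The events fall on every Monday, Wednesday and Saturday.
Next Monday: 2011-03-21.
Next Wednesday: 2011-03-23.
Next Saturday: 2011-03-26.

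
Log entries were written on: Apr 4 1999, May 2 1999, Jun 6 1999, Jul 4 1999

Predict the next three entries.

Gaps: 28, 35, 28 days — a mix of 28 and 35. Every date is a Sunday.
Each is the 1st Sunday of its month.
August 1999 — 1st Sunday is Aug 1 1999.
1st Sunday of September 1999: Sep 5 1999.
October 1999 — 1st Sunday is Oct 3 1999.

Aug 1 1999, Sep 5 1999, Oct 3 1999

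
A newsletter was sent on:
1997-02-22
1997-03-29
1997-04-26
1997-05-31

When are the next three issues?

These are Saturdays with 35, 28, 35-day gaps.
Each is the final Saturday of its month — 1997-03-29 is past the 28th, so '4th Saturday' doesn't fit.
June 1997 ends with Saturday 1997-06-28.
Last Saturday of July 1997: 1997-07-26.
August 1997 ends with Saturday 1997-08-30.

1997-06-28, 1997-07-26, 1997-08-30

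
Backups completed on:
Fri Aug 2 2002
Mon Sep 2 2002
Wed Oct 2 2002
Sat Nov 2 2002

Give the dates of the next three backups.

Each date is the 2nd; the gaps (31, 30, 31) track the month lengths.
The rule is the 2nd of each month.
December 2002: Mon Dec 2 2002.
Next: January 2003 → Thu Jan 2 2003.
February 2003: Sun Feb 2 2003.

Mon Dec 2 2002, Thu Jan 2 2003, Sun Feb 2 2003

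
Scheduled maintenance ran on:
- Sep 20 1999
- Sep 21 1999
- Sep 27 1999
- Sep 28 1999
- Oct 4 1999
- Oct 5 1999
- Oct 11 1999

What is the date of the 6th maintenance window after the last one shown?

Nov 1 1999

The gap pattern 1, 6, 1, 6, 1, 6 repeats every 2 events.
These are the Mondays and Tuesdays of each week.
The following Tuesday is Oct 12 1999.
The following Monday is Oct 18 1999.
The following Tuesday is Oct 19 1999.
Next Monday: Oct 25 1999.
Next Tuesday: Oct 26 1999.
The following Monday is Nov 1 1999.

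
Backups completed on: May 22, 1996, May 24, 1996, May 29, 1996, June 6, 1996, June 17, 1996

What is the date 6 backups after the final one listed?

Intervals are 2, 5, 8, 11 days — an arithmetic progression with common difference 3.
Next gap: 14 days. June 17, 1996 + 14 days = July 1, 1996.
Next gap: 17 days. July 1, 1996 + 17 days = July 18, 1996.
Next gap: 20 days. July 18, 1996 + 20 days = August 7, 1996.
Next gap: 23 days. August 7, 1996 + 23 days = August 30, 1996.
Next gap: 26 days. August 30, 1996 + 26 days = September 25, 1996.
Next gap: 29 days. September 25, 1996 + 29 days = October 24, 1996.

October 24, 1996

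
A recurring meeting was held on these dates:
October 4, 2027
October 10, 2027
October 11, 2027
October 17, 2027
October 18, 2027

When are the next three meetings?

October 24, 2027; October 25, 2027; October 31, 2027

Gaps: 6, 1, 6, 1 days — not constant, but cyclic with period 2.
The events fall on every Monday and Sunday.
The following Sunday is October 24, 2027.
Next Monday: October 25, 2027.
The following Sunday is October 31, 2027.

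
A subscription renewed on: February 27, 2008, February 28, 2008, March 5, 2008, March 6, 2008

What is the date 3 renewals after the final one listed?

Every event lands on a Wednesday or Thursday (gaps cycle 1, 6, 1).
So the schedule is: every Wednesday and Thursday.
Next Wednesday: March 12, 2008.
Next Thursday: March 13, 2008.
Next Wednesday: March 19, 2008.

March 19, 2008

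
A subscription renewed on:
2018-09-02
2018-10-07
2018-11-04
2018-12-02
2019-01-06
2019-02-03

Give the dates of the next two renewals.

These are Sundays at 28- or 35-day spacing (35, 28, 28, 35, 28).
The pattern: 1st Sunday of the month.
1st Sunday of March 2019: 2019-03-03.
April 2019 — 1st Sunday is 2019-04-07.

2019-03-03, 2019-04-07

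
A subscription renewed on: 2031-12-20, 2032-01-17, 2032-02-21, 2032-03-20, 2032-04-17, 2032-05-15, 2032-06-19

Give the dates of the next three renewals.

All dates are Saturdays, 28, 35, 28, 28, 28, 35 days apart.
Specifically, the 3rd Saturday of each month.
3rd Saturday of July 2032: 2032-07-17.
August 2032 — 3rd Saturday is 2032-08-21.
September 2032 — 3rd Saturday is 2032-09-18.

2032-07-17, 2032-08-21, 2032-09-18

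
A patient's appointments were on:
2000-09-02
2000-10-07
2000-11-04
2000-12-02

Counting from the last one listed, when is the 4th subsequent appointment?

All dates are Saturdays, 35, 28, 28 days apart.
Specifically, the 1st Saturday of each month.
1st Saturday of January 2001: 2001-01-06.
1st Saturday of February 2001: 2001-02-03.
1st Saturday of March 2001: 2001-03-03.
April 2001 — 1st Saturday is 2001-04-07.

2001-04-07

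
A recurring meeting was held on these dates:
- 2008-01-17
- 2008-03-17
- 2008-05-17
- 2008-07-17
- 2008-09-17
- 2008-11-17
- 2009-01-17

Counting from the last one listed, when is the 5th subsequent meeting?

2009-11-17

Gaps: 60, 61, 61, 62, 61, 61 days — not constant. Every event is on the 17th of the month.
Pattern: the 17th of every 2 months.
March 2009: 2009-03-17.
Next: May 2009 → 2009-05-17.
Next: July 2009 → 2009-07-17.
September 2009: 2009-09-17.
November 2009: 2009-11-17.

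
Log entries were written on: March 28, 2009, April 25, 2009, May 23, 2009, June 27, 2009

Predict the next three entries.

All dates are Saturdays, 28, 28, 35 days apart.
Specifically, the 4th Saturday of each month.
4th Saturday of July 2009: July 25, 2009.
4th Saturday of August 2009: August 22, 2009.
September 2009 — 4th Saturday is September 26, 2009.

July 25, 2009; August 22, 2009; September 26, 2009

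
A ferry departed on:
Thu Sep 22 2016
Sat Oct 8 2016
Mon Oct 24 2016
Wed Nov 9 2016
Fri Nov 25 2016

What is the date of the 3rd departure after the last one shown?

Every event comes 16 days after the last (16, 16, 16, 16).
Fri Nov 25 2016 + 16 days = Sun Dec 11 2016.
Sun Dec 11 2016 + 16 days = Tue Dec 27 2016.
Tue Dec 27 2016 + 16 days = Thu Jan 12 2017.

Thu Jan 12 2017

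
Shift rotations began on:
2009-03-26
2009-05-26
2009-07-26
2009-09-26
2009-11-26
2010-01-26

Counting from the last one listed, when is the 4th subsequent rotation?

Gaps: 61, 61, 62, 61, 61 days — not constant. Every event is on the 26th of the month.
Pattern: the 26th of every 2 months.
Next: March 2010 → 2010-03-26.
May 2010: 2010-05-26.
July 2010: 2010-07-26.
September 2010: 2010-09-26.

2010-09-26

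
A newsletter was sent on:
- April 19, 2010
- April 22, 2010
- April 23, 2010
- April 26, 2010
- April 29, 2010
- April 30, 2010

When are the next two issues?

Every event lands on a Monday or Thursday or Friday (gaps cycle 3, 1, 3, 3, 1).
So the schedule is: every Monday, Thursday and Friday.
The following Monday is May 3, 2010.
The following Thursday is May 6, 2010.

May 3, 2010; May 6, 2010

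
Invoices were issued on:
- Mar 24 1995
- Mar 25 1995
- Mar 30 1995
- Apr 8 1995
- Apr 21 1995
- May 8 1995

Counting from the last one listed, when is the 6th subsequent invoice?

Intervals are 1, 5, 9, 13, 17 days — an arithmetic progression with common difference 4.
Next gap: 21 days. May 8 1995 + 21 days = May 29 1995.
Next gap: 25 days. May 29 1995 + 25 days = Jun 23 1995.
Next gap: 29 days. Jun 23 1995 + 29 days = Jul 22 1995.
Next gap: 33 days. Jul 22 1995 + 33 days = Aug 24 1995.
Next gap: 37 days. Aug 24 1995 + 37 days = Sep 30 1995.
Next gap: 41 days. Sep 30 1995 + 41 days = Nov 10 1995.

Nov 10 1995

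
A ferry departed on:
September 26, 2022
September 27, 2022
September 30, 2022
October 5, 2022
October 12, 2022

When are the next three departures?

October 21, 2022; November 1, 2022; November 14, 2022

Intervals are 1, 3, 5, 7 days — an arithmetic progression with common difference 2.
Next gap: 9 days. October 12, 2022 + 9 days = October 21, 2022.
Next gap: 11 days. October 21, 2022 + 11 days = November 1, 2022.
Next gap: 13 days. November 1, 2022 + 13 days = November 14, 2022.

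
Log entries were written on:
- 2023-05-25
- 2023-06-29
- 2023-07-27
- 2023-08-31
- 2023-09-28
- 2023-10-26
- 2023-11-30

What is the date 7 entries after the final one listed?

Every date is a Thursday; gaps 35, 28, 35, 28, 28, 35 days.
Each is the last Thursday of its month (at least one falls on the 29th or later, ruling out '4th Thursday').
December 2023 ends with Thursday 2023-12-28.
January 2024 ends with Thursday 2024-01-25.
February 2024 ends with Thursday 2024-02-29.
Last Thursday of March 2024: 2024-03-28.
Last Thursday of April 2024: 2024-04-25.
Last Thursday of May 2024: 2024-05-30.
June 2024 ends with Thursday 2024-06-27.

2024-06-27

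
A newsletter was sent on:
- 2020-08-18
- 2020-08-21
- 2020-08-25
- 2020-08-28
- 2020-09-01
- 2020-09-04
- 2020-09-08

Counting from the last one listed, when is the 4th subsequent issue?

2020-09-22

Gaps: 3, 4, 3, 4, 3, 4 days — not constant, but cyclic with period 2.
The events fall on every Tuesday and Friday.
The following Friday is 2020-09-11.
The following Tuesday is 2020-09-15.
Next Friday: 2020-09-18.
The following Tuesday is 2020-09-22.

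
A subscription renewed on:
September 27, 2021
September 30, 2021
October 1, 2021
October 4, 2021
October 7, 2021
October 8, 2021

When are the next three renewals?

October 11, 2021; October 14, 2021; October 15, 2021

Gaps: 3, 1, 3, 3, 1 days — not constant, but cyclic with period 3.
The events fall on every Monday, Thursday and Friday.
The following Monday is October 11, 2021.
The following Thursday is October 14, 2021.
Next Friday: October 15, 2021.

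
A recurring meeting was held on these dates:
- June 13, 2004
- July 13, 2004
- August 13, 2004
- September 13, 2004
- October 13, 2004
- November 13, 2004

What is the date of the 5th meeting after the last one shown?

The day-of-month is always 13 (30, 31, 31, 30, 31 days between events).
So this recurs on the 13th of each month.
Next: December 2004 → December 13, 2004.
January 2005: January 13, 2005.
February 2005: February 13, 2005.
March 2005: March 13, 2005.
Next: April 2005 → April 13, 2005.

April 13, 2005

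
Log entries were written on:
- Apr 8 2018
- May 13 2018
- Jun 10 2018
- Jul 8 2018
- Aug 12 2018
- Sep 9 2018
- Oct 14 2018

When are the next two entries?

All dates are Sundays, 35, 28, 28, 35, 28, 35 days apart.
Specifically, the 2nd Sunday of each month.
November 2018 — 2nd Sunday is Nov 11 2018.
December 2018 — 2nd Sunday is Dec 9 2018.

Nov 11 2018, Dec 9 2018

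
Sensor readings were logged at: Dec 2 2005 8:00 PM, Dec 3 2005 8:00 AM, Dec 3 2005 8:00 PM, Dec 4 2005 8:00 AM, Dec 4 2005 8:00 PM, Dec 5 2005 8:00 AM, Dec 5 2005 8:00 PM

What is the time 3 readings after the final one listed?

Dec 7 2005 8:00 AM

Spacing: 12, 12, 12, 12, 12, 12 h — constant 12 h.
Dec 5 2005 8:00 PM + 12 h = Dec 6 2005 8:00 AM.
Dec 6 2005 8:00 AM + 12 h = Dec 6 2005 8:00 PM.
Dec 6 2005 8:00 PM + 12 h = Dec 7 2005 8:00 AM.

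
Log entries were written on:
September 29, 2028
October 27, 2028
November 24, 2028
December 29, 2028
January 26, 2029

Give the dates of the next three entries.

February 23, 2029; March 30, 2029; April 27, 2029

Every date is a Friday; gaps 28, 28, 35, 28 days.
Each is the last Friday of its month (at least one falls on the 29th or later, ruling out '4th Friday').
February 2029 ends with Friday February 23, 2029.
March 2029 ends with Friday March 30, 2029.
April 2029 ends with Friday April 27, 2029.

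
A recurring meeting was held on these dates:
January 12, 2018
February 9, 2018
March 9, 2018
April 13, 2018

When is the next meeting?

All dates are Fridays, 28, 28, 35 days apart.
Specifically, the 2nd Friday of each month.
2nd Friday of May 2018: May 11, 2018.

May 11, 2018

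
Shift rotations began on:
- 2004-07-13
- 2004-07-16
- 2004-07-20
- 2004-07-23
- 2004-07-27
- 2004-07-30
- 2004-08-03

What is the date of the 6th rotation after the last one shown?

2004-08-24

Gaps: 3, 4, 3, 4, 3, 4 days — not constant, but cyclic with period 2.
The events fall on every Tuesday and Friday.
Next Friday: 2004-08-06.
Next Tuesday: 2004-08-10.
The following Friday is 2004-08-13.
The following Tuesday is 2004-08-17.
The following Friday is 2004-08-20.
Next Tuesday: 2004-08-24.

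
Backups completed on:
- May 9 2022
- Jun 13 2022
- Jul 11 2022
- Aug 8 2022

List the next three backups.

These are Mondays at 28- or 35-day spacing (35, 28, 28).
The pattern: 2nd Monday of the month.
2nd Monday of September 2022: Sep 12 2022.
2nd Monday of October 2022: Oct 10 2022.
2nd Monday of November 2022: Nov 14 2022.

Sep 12 2022, Oct 10 2022, Nov 14 2022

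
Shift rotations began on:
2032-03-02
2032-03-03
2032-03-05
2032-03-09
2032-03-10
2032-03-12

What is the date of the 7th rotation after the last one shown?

2032-03-30

Gaps: 1, 2, 4, 1, 2 days — not constant, but cyclic with period 3.
The events fall on every Tuesday, Wednesday and Friday.
The following Tuesday is 2032-03-16.
Next Wednesday: 2032-03-17.
The following Friday is 2032-03-19.
Next Tuesday: 2032-03-23.
The following Wednesday is 2032-03-24.
Next Friday: 2032-03-26.
Next Tuesday: 2032-03-30.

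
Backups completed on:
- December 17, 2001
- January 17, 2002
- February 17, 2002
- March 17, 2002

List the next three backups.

Each date is the 17th; the gaps (31, 31, 28) track the month lengths.
The rule is the 17th of each month.
Next: April 2002 → April 17, 2002.
May 2002: May 17, 2002.
June 2002: June 17, 2002.

April 17, 2002; May 17, 2002; June 17, 2002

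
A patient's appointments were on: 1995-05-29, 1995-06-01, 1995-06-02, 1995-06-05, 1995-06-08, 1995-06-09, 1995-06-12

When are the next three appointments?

The gap pattern 3, 1, 3, 3, 1, 3 repeats every 3 events.
These are the Mondays, Thursdays and Fridays of each week.
The following Thursday is 1995-06-15.
The following Friday is 1995-06-16.
Next Monday: 1995-06-19.

1995-06-15, 1995-06-16, 1995-06-19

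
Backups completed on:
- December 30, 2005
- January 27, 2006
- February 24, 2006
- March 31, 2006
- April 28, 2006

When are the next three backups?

May 26, 2006; June 30, 2006; July 28, 2006

These are Fridays with 28, 28, 35, 28-day gaps.
Each is the final Friday of its month — December 30, 2005 is past the 28th, so '4th Friday' doesn't fit.
May 2006 ends with Friday May 26, 2006.
June 2006 ends with Friday June 30, 2006.
Last Friday of July 2006: July 28, 2006.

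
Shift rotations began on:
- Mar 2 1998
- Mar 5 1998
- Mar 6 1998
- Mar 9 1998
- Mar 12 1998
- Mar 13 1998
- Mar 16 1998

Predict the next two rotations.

The gap pattern 3, 1, 3, 3, 1, 3 repeats every 3 events.
These are the Mondays, Thursdays and Fridays of each week.
The following Thursday is Mar 19 1998.
Next Friday: Mar 20 1998.

Mar 19 1998, Mar 20 1998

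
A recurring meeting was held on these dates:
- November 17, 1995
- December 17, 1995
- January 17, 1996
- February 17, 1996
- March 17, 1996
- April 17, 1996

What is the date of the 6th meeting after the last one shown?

The day-of-month is always 17 (30, 31, 31, 29, 31 days between events).
So this recurs on the 17th of each month.
May 1996: May 17, 1996.
Next: June 1996 → June 17, 1996.
Next: July 1996 → July 17, 1996.
August 1996: August 17, 1996.
September 1996: September 17, 1996.
Next: October 1996 → October 17, 1996.

October 17, 1996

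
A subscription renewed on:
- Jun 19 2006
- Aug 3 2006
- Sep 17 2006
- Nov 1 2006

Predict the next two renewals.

The spacing is 45, 45, 45 days — always 45 days.
Nov 1 2006 + 45 days = Dec 16 2006.
Dec 16 2006 + 45 days = Jan 30 2007.

Dec 16 2006, Jan 30 2007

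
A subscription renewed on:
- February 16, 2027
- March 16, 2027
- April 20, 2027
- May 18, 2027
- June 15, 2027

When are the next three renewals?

All dates are Tuesdays, 28, 35, 28, 28 days apart.
Specifically, the 3rd Tuesday of each month.
July 2027 — 3rd Tuesday is July 20, 2027.
August 2027 — 3rd Tuesday is August 17, 2027.
3rd Tuesday of September 2027: September 21, 2027.

July 20, 2027; August 17, 2027; September 21, 2027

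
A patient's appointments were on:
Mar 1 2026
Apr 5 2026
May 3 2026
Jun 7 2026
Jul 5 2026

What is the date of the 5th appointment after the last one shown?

These are Sundays at 28- or 35-day spacing (35, 28, 35, 28).
The pattern: 1st Sunday of the month.
1st Sunday of August 2026: Aug 2 2026.
September 2026 — 1st Sunday is Sep 6 2026.
October 2026 — 1st Sunday is Oct 4 2026.
November 2026 — 1st Sunday is Nov 1 2026.
December 2026 — 1st Sunday is Dec 6 2026.

Dec 6 2026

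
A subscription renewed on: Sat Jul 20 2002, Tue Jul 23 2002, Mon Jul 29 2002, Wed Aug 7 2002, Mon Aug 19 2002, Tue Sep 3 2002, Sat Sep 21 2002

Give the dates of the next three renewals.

Gaps: 3, 6, 9, 12, 15, 18 days — each gap is 3 larger than the previous one.
Next gap: 21 days. Sat Sep 21 2002 + 21 days = Sat Oct 12 2002.
Next gap: 24 days. Sat Oct 12 2002 + 24 days = Tue Nov 5 2002.
Next gap: 27 days. Tue Nov 5 2002 + 27 days = Mon Dec 2 2002.

Sat Oct 12 2002, Tue Nov 5 2002, Mon Dec 2 2002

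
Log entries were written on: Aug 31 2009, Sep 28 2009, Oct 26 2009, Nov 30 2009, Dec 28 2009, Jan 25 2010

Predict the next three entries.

Feb 22 2010, Mar 29 2010, Apr 26 2010

Every date is a Monday; gaps 28, 28, 35, 28, 28 days.
Each is the last Monday of its month (at least one falls on the 29th or later, ruling out '4th Monday').
February 2010 ends with Monday Feb 22 2010.
March 2010 ends with Monday Mar 29 2010.
Last Monday of April 2010: Apr 26 2010.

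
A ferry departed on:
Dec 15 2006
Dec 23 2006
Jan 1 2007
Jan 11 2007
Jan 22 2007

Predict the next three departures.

Feb 3 2007, Feb 16 2007, Mar 2 2007

The spacing grows by 1 each time: 8, 9, 10, 11 days.
Next gap: 12 days. Jan 22 2007 + 12 days = Feb 3 2007.
Next gap: 13 days. Feb 3 2007 + 13 days = Feb 16 2007.
Next gap: 14 days. Feb 16 2007 + 14 days = Mar 2 2007.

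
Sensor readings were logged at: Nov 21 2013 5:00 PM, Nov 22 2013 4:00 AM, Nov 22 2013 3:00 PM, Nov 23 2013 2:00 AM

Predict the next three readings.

Nov 23 2013 1:00 PM, Nov 24 2013 12:00 AM, Nov 24 2013 11:00 AM

The interval is a steady 11 hours (11, 11, 11).
Nov 23 2013 2:00 AM + 11 h = Nov 23 2013 1:00 PM.
Nov 23 2013 1:00 PM + 11 h = Nov 24 2013 12:00 AM.
Nov 24 2013 12:00 AM + 11 h = Nov 24 2013 11:00 AM.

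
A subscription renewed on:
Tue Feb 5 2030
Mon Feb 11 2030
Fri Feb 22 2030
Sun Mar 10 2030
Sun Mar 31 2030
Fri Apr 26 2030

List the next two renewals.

Intervals are 6, 11, 16, 21, 26 days — an arithmetic progression with common difference 5.
Next gap: 31 days. Fri Apr 26 2030 + 31 days = Mon May 27 2030.
Next gap: 36 days. Mon May 27 2030 + 36 days = Tue Jul 2 2030.

Mon May 27 2030, Tue Jul 2 2030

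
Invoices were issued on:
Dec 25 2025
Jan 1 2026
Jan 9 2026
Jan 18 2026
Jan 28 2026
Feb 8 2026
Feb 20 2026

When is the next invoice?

The spacing grows by 1 each time: 7, 8, 9, 10, 11, 12 days.
Next gap: 13 days. Feb 20 2026 + 13 days = Mar 5 2026.

Mar 5 2026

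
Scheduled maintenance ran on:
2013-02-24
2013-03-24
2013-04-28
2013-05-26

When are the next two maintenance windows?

These are Sundays at 28- or 35-day spacing (28, 35, 28).
The pattern: 4th Sunday of the month.
4th Sunday of June 2013: 2013-06-23.
4th Sunday of July 2013: 2013-07-28.

2013-06-23, 2013-07-28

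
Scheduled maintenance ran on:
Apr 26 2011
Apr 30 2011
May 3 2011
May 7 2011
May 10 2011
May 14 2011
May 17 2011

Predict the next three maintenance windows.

The gap pattern 4, 3, 4, 3, 4, 3 repeats every 2 events.
These are the Tuesdays and Saturdays of each week.
Next Saturday: May 21 2011.
The following Tuesday is May 24 2011.
Next Saturday: May 28 2011.

May 21 2011, May 24 2011, May 28 2011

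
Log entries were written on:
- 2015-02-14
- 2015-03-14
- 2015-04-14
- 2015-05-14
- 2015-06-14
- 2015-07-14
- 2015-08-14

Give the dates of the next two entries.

2015-09-14, 2015-10-14

The day-of-month is always 14 (28, 31, 30, 31, 30, 31 days between events).
So this recurs on the 14th of each month.
Next: September 2015 → 2015-09-14.
October 2015: 2015-10-14.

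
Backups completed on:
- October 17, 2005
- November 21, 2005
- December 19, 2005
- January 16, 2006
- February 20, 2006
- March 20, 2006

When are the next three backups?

These are Mondays at 28- or 35-day spacing (35, 28, 28, 35, 28).
The pattern: 3rd Monday of the month.
3rd Monday of April 2006: April 17, 2006.
May 2006 — 3rd Monday is May 15, 2006.
3rd Monday of June 2006: June 19, 2006.

April 17, 2006; May 15, 2006; June 19, 2006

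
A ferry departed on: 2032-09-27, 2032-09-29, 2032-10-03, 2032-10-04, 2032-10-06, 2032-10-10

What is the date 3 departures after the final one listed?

2032-10-17

The gap pattern 2, 4, 1, 2, 4 repeats every 3 events.
These are the Mondays, Wednesdays and Sundays of each week.
Next Monday: 2032-10-11.
Next Wednesday: 2032-10-13.
The following Sunday is 2032-10-17.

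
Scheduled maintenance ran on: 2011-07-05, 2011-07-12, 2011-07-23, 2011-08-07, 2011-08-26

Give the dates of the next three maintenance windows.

Gaps: 7, 11, 15, 19 days — each gap is 4 larger than the previous one.
Next gap: 23 days. 2011-08-26 + 23 days = 2011-09-18.
Next gap: 27 days. 2011-09-18 + 27 days = 2011-10-15.
Next gap: 31 days. 2011-10-15 + 31 days = 2011-11-15.

2011-09-18, 2011-10-15, 2011-11-15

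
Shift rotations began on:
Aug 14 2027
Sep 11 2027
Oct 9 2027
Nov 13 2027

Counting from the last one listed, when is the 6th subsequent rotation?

May 13 2028

Gaps: 28, 28, 35 days — a mix of 28 and 35. Every date is a Saturday.
Each is the 2nd Saturday of its month.
2nd Saturday of December 2027: Dec 11 2027.
2nd Saturday of January 2028: Jan 8 2028.
February 2028 — 2nd Saturday is Feb 12 2028.
2nd Saturday of March 2028: Mar 11 2028.
2nd Saturday of April 2028: Apr 8 2028.
May 2028 — 2nd Saturday is May 13 2028.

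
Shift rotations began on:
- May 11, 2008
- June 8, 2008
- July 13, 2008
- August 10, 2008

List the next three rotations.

September 14, 2008; October 12, 2008; November 9, 2008

These are Sundays at 28- or 35-day spacing (28, 35, 28).
The pattern: 2nd Sunday of the month.
2nd Sunday of September 2008: September 14, 2008.
2nd Sunday of October 2008: October 12, 2008.
November 2008 — 2nd Sunday is November 9, 2008.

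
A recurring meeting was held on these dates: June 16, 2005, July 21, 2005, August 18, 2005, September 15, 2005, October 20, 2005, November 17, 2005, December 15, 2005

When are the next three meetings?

Gaps: 35, 28, 28, 35, 28, 28 days — a mix of 28 and 35. Every date is a Thursday.
Each is the 3rd Thursday of its month.
3rd Thursday of January 2006: January 19, 2006.
3rd Thursday of February 2006: February 16, 2006.
March 2006 — 3rd Thursday is March 16, 2006.

January 19, 2006; February 16, 2006; March 16, 2006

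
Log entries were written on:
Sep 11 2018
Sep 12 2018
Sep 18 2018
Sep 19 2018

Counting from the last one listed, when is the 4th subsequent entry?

Oct 3 2018

Every event lands on a Tuesday or Wednesday (gaps cycle 1, 6, 1).
So the schedule is: every Tuesday and Wednesday.
The following Tuesday is Sep 25 2018.
Next Wednesday: Sep 26 2018.
The following Tuesday is Oct 2 2018.
The following Wednesday is Oct 3 2018.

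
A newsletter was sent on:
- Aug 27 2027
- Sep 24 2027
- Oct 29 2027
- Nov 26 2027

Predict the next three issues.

Dec 31 2027, Jan 28 2028, Feb 25 2028

Every date is a Friday; gaps 28, 35, 28 days.
Each is the last Friday of its month (at least one falls on the 29th or later, ruling out '4th Friday').
Last Friday of December 2027: Dec 31 2027.
January 2028 ends with Friday Jan 28 2028.
Last Friday of February 2028: Feb 25 2028.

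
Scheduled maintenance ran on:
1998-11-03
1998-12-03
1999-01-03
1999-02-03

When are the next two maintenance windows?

1999-03-03, 1999-04-03

The day-of-month is always 3 (30, 31, 31 days between events).
So this recurs on the 3rd of each month.
March 1999: 1999-03-03.
Next: April 1999 → 1999-04-03.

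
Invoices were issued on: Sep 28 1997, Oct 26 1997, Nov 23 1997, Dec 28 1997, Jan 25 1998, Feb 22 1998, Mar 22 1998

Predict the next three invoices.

Apr 26 1998, May 24 1998, Jun 28 1998

These are Sundays at 28- or 35-day spacing (28, 28, 35, 28, 28, 28).
The pattern: 4th Sunday of the month.
April 1998 — 4th Sunday is Apr 26 1998.
4th Sunday of May 1998: May 24 1998.
4th Sunday of June 1998: Jun 28 1998.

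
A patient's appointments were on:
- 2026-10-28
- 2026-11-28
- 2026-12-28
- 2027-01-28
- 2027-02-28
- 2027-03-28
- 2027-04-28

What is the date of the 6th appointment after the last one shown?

2027-10-28

Each date is the 28th; the gaps (31, 30, 31, 31, 28, 31) track the month lengths.
The rule is the 28th of each month.
Next: May 2027 → 2027-05-28.
Next: June 2027 → 2027-06-28.
July 2027: 2027-07-28.
August 2027: 2027-08-28.
September 2027: 2027-09-28.
Next: October 2027 → 2027-10-28.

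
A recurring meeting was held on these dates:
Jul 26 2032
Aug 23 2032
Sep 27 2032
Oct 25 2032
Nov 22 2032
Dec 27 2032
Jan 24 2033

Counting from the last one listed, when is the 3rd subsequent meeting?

Apr 25 2033

All dates are Mondays, 28, 35, 28, 28, 35, 28 days apart.
Specifically, the 4th Monday of each month.
February 2033 — 4th Monday is Feb 28 2033.
4th Monday of March 2033: Mar 28 2033.
April 2033 — 4th Monday is Apr 25 2033.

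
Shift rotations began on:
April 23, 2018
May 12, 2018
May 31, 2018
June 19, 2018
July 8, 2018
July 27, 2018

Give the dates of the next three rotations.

Every event comes 19 days after the last (19, 19, 19, 19, 19).
July 27, 2018 + 19 days = August 15, 2018.
August 15, 2018 + 19 days = September 3, 2018.
September 3, 2018 + 19 days = September 22, 2018.

August 15, 2018; September 3, 2018; September 22, 2018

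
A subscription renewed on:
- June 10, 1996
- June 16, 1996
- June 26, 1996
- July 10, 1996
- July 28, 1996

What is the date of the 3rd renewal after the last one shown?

Gaps: 6, 10, 14, 18 days — each gap is 4 larger than the previous one.
Next gap: 22 days. July 28, 1996 + 22 days = August 19, 1996.
Next gap: 26 days. August 19, 1996 + 26 days = September 14, 1996.
Next gap: 30 days. September 14, 1996 + 30 days = October 14, 1996.

October 14, 1996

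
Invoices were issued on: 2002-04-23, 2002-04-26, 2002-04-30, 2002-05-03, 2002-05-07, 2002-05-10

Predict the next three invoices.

2002-05-14, 2002-05-17, 2002-05-21

The gap pattern 3, 4, 3, 4, 3 repeats every 2 events.
These are the Tuesdays and Fridays of each week.
Next Tuesday: 2002-05-14.
The following Friday is 2002-05-17.
The following Tuesday is 2002-05-21.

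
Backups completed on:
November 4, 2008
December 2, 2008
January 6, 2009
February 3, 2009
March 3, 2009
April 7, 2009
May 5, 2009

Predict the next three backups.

These are Tuesdays at 28- or 35-day spacing (28, 35, 28, 28, 35, 28).
The pattern: 1st Tuesday of the month.
June 2009 — 1st Tuesday is June 2, 2009.
1st Tuesday of July 2009: July 7, 2009.
1st Tuesday of August 2009: August 4, 2009.

June 2, 2009; July 7, 2009; August 4, 2009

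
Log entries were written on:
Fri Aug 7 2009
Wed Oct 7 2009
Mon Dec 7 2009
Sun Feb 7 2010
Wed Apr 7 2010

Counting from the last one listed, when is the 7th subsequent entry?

Tue Jun 7 2011

Gaps: 61, 61, 62, 59 days — not constant. Every event is on the 7th of the month.
Pattern: the 7th of every 2 months.
June 2010: Mon Jun 7 2010.
Next: August 2010 → Sat Aug 7 2010.
Next: October 2010 → Thu Oct 7 2010.
December 2010: Tue Dec 7 2010.
February 2011: Mon Feb 7 2011.
Next: April 2011 → Thu Apr 7 2011.
June 2011: Tue Jun 7 2011.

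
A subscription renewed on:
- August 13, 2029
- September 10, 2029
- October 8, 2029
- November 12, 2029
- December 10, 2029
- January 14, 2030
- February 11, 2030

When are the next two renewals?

March 11, 2030; April 8, 2030

These are Mondays at 28- or 35-day spacing (28, 28, 35, 28, 35, 28).
The pattern: 2nd Monday of the month.
March 2030 — 2nd Monday is March 11, 2030.
April 2030 — 2nd Monday is April 8, 2030.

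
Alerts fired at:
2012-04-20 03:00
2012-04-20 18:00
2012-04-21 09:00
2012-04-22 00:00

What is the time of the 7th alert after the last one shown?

Gaps: 15, 15, 15 hours — each event is 15 hours after the previous one.
2012-04-22 00:00 + 15 h = 2012-04-22 15:00.
2012-04-22 15:00 + 15 h = 2012-04-23 06:00.
2012-04-23 06:00 + 15 h = 2012-04-23 21:00.
2012-04-23 21:00 + 15 h = 2012-04-24 12:00.
2012-04-24 12:00 + 15 h = 2012-04-25 03:00.
2012-04-25 03:00 + 15 h = 2012-04-25 18:00.
2012-04-25 18:00 + 15 h = 2012-04-26 09:00.

2012-04-26 09:00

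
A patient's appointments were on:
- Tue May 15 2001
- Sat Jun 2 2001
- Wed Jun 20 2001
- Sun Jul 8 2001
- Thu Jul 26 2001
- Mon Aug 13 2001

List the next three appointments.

Fri Aug 31 2001, Tue Sep 18 2001, Sat Oct 6 2001

Every event comes 18 days after the last (18, 18, 18, 18, 18).
Mon Aug 13 2001 + 18 days = Fri Aug 31 2001.
Fri Aug 31 2001 + 18 days = Tue Sep 18 2001.
Tue Sep 18 2001 + 18 days = Sat Oct 6 2001.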